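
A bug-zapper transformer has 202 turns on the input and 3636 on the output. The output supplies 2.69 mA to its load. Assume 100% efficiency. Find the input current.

I_in ≈ 0.0484 A

For an ideal transformer I_in/I_out = N_out/N_in, so I_in = 0.00269 × 3636/202 = 0.0484 A.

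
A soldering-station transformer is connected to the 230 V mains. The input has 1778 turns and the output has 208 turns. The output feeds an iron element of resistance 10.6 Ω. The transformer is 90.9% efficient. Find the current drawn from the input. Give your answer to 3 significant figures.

V_out = 230 × 208/1778 = 26.907 V.
I_out = V_out/R = 26.907/10.6 = 2.5384 A.
P_out = V_out I_out = 26.907 × 2.5384 = 68.299 W.
P_in = P_out/η = 68.299/0.909 = 75.136 W.
I_in = P_in/V_in = 75.136/230 = 0.327 A.

I_in ≈ 0.327 A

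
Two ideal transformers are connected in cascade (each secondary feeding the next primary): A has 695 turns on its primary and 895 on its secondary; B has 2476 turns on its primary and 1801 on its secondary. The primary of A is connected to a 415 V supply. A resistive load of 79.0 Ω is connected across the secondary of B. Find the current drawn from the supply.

Secondary of A: V = 415.00 × 895/695 = 534.42 V.
Secondary of B: V = 534.42 × 1801/2476 = 388.73 V.
I_load = 388.73/79.0 = 4.9206 A, so P_out = 388.73 × 4.9206 = 1912.8 W.
All ideal ⇒ P_in = P_out, so I_supply = 1912.8/415 = 4.61 A.

I_supply ≈ 4.61 A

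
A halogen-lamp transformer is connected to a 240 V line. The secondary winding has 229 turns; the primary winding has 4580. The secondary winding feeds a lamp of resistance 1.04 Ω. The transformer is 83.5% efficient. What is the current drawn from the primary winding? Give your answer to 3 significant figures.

V_s = 240 × 229/4580 = 12.000 V.
I_s = V_s/R = 12.000/1.04 = 11.538 A.
P_out = V_s I_s = 12.000 × 11.538 = 138.46 W.
P_in = P_out/η = 138.46/0.835 = 165.82 W.
I_p = P_in/V_p = 165.82/240 = 0.691 A.

I_p ≈ 0.691 A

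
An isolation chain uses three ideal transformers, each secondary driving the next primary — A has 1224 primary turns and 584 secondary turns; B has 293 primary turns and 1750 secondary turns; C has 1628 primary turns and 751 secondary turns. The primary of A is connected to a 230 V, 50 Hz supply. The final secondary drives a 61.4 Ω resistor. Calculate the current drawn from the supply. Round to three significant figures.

After A: V = 230.00 × 584/1224 = 109.74 V.
After B: V = 109.74 × 1750/293 = 655.44 V.
After C: V = 655.44 × 751/1628 = 302.35 V.
I_load = 302.35/61.4 = 4.9243 A, so P_out = 302.35 × 4.9243 = 1488.9 W.
All ideal ⇒ P_in = P_out, so I_supply = 1488.9/230 = 6.47 A.

I_supply ≈ 6.47 A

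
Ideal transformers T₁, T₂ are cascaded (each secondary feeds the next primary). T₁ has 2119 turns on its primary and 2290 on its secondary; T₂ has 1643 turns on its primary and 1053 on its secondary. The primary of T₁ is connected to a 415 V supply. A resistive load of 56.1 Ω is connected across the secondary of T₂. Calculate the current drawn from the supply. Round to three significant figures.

Secondary of T₁: V = 415.00 × 2290/2119 = 448.49 V.
Secondary of T₂: V = 448.49 × 1053/1643 = 287.44 V.
I_load = 287.44/56.1 = 5.1237 A, so P_out = 287.44 × 5.1237 = 1472.7 W.
All ideal ⇒ P_in = P_out, so I_supply = 1472.7/415 = 3.55 A.

I_supply ≈ 3.55 A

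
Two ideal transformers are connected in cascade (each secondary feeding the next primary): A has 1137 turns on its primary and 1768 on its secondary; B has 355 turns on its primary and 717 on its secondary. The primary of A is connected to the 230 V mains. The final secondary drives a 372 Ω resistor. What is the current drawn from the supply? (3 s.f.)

I_supply ≈ 6.10 A

Secondary of A: V = 230.00 × 1768/1137 = 357.64 V.
Secondary of B: V = 357.64 × 717/355 = 722.34 V.
I_load = 722.34/372 = 1.9418 A, so P_out = 722.34 × 1.9418 = 1402.6 W.
All ideal ⇒ P_in = P_out, so I_supply = 1402.6/230 = 6.10 A.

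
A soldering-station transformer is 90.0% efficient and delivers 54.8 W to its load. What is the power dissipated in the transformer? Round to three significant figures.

P_loss ≈ 6.09 W

P_in = P_out/η = 54.8/0.900 = 60.8889 W.
P_loss = P_in − P_out = 60.8889 − 54.8 = 6.09 W.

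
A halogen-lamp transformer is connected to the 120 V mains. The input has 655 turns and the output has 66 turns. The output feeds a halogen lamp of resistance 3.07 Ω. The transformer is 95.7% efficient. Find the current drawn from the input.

I_in ≈ 0.415 A

V_out = 120 × 66/655 = 12.092 V.
I_out = V_out/R = 12.092/3.07 = 3.9386 A.
P_out = V_out I_out = 12.092 × 3.9386 = 47.624 W.
P_in = P_out/η = 47.624/0.957 = 49.764 W.
I_in = P_in/V_in = 49.764/120 = 0.415 A.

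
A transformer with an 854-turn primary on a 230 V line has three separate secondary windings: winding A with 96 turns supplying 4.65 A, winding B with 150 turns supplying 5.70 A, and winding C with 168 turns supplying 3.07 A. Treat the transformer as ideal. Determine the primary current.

V_A = 230 × 96/854 = 25.855 V; V_B = 230 × 150/854 = 40.398 V; V_C = 230 × 168/854 = 45.246 V.
P_out = V_A I_A + V_B I_B + V_C I_C = 25.855×4.65 + 40.398×5.70 + 45.246×3.07 = 120.22 + 230.27 + 138.90 = 489.40 W.
Ideal ⇒ P_in = P_out, so I_p = P_out/V_p = 489.40/230 = 2.13 A.

I_p ≈ 2.13 A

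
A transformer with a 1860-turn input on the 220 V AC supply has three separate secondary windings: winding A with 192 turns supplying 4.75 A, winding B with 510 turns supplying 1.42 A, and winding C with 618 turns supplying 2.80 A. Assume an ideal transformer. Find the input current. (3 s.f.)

V_A = 220 × 192/1860 = 22.710 V; V_B = 220 × 510/1860 = 60.323 V; V_C = 220 × 618/1860 = 73.097 V.
P_out = V_A I_A + V_B I_B + V_C I_C = 22.710×4.75 + 60.323×1.42 + 73.097×2.80 = 107.87 + 85.658 + 204.67 = 398.20 W.
Ideal ⇒ P_in = P_out, so I_in = P_out/V_in = 398.20/220 = 1.81 A.

I_in ≈ 1.81 A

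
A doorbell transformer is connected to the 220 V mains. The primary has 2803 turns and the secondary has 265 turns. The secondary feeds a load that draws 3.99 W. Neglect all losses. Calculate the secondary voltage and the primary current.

V_s ≈ 20.8 V, I_p ≈ 0.0181 A

V_s = V_p × N_s/N_p = 220 × 265/2803 = 20.799 V.
I_s = P/V_s = 3.99/20.799 = 0.19183 A.
I_p = I_s × N_s/N_p = 0.19183 × 265/2803 = 0.0181 A.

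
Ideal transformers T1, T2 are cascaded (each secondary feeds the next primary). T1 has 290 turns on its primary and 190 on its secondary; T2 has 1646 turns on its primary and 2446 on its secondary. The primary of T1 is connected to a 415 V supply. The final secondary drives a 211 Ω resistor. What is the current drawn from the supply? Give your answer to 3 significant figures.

Secondary of T1: V = 415.00 × 190/290 = 271.90 V.
Secondary of T2: V = 271.90 × 2446/1646 = 404.05 V.
I_load = 404.05/211 = 1.9149 A, so P_out = 404.05 × 1.9149 = 773.71 W.
All ideal ⇒ P_in = P_out, so I_supply = 773.71/415 = 1.86 A.

I_supply ≈ 1.86 A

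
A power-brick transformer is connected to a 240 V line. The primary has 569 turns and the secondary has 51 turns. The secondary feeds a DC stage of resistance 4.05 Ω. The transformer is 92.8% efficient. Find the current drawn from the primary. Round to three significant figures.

V_s = 240 × 51/569 = 21.511 V.
I_s = V_s/R = 21.511/4.05 = 5.3115 A.
P_out = V_s I_s = 21.511 × 5.3115 = 114.26 W.
P_in = P_out/η = 114.26/0.928 = 123.12 W.
I_p = P_in/V_p = 123.12/240 = 0.513 A.

I_p ≈ 0.513 A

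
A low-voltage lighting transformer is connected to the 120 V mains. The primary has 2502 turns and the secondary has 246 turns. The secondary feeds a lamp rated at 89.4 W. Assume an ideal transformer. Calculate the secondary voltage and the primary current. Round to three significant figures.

V_s ≈ 11.8 V, I_p ≈ 0.745 A

V_s = V_p × N_s/N_p = 120 × 246/2502 = 11.799 V.
I_s = P/V_s = 89.4/11.799 = 7.5772 A.
I_p = I_s × N_s/N_p = 7.5772 × 246/2502 = 0.745 A.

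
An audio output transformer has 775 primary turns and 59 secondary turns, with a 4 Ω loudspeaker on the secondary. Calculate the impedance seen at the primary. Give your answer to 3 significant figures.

Z_p = (N_p/N_s)² × Z_s = (775/59)² × 4 = 690 Ω.

Z_p ≈ 690 Ω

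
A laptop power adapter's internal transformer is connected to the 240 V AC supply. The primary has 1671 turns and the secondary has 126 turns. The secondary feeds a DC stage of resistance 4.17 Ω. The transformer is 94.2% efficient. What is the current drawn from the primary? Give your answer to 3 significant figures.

I_p ≈ 0.347 A

V_s = 240 × 126/1671 = 18.097 V.
I_s = V_s/R = 18.097/4.17 = 4.3398 A.
P_out = V_s I_s = 18.097 × 4.3398 = 78.537 W.
P_in = P_out/η = 78.537/0.942 = 83.373 W.
I_p = P_in/V_p = 83.373/240 = 0.347 A.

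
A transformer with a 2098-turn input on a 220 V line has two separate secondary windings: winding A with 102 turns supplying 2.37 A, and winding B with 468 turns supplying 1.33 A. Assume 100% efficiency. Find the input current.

V_A = 220 × 102/2098 = 10.696 V; V_B = 220 × 468/2098 = 49.075 V.
P_out = V_A I_A + V_B I_B = 10.696×2.37 + 49.075×1.33 = 25.349 + 65.270 = 90.619 W.
Ideal ⇒ P_in = P_out, so I_in = P_out/V_in = 90.619/220 = 0.412 A.

I_in ≈ 0.412 A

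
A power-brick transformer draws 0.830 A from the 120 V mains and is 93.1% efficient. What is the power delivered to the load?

P_out ≈ 92.7 W

P_in = V_p I_p = 120 × 0.830 = 99.600 W.
P_out = η P_in = 0.931 × 99.600 = 92.7 W.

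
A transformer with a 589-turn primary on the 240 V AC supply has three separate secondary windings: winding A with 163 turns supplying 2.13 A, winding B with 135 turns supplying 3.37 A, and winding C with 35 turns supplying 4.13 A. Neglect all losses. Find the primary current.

V_A = 240 × 163/589 = 66.418 V; V_B = 240 × 135/589 = 55.008 V; V_C = 240 × 35/589 = 14.261 V.
P_out = V_A I_A + V_B I_B + V_C I_C = 66.418×2.13 + 55.008×3.37 + 14.261×4.13 = 141.47 + 185.38 + 58.900 = 385.75 W.
Ideal ⇒ P_in = P_out, so I_p = P_out/V_p = 385.75/240 = 1.61 A.

I_p ≈ 1.61 A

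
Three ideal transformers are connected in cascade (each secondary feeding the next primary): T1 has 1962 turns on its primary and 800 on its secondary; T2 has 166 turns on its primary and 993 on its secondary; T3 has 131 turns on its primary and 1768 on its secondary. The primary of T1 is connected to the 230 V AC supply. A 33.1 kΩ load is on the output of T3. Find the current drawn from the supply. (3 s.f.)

Secondary of T1: V = 230.00 × 800/1962 = 93.782 V.
Secondary of T2: V = 93.782 × 993/166 = 561.00 V.
Secondary of T3: V = 561.00 × 1768/131 = 7571.3 V.
I_load = 7571.3/33100 = 0.22874 A, so P_out = 7571.3 × 0.22874 = 1731.9 W.
All ideal ⇒ P_in = P_out, so I_supply = 1731.9/230 = 7.53 A.

I_supply ≈ 7.53 A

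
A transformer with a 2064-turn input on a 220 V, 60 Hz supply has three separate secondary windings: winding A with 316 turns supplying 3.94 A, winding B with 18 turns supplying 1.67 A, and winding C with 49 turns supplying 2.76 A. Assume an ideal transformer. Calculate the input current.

V_A = 220 × 316/2064 = 33.682 V; V_B = 220 × 18/2064 = 1.9186 V; V_C = 220 × 49/2064 = 5.2229 V.
P_out = V_A I_A + V_B I_B + V_C I_C = 33.682×3.94 + 1.9186×1.67 + 5.2229×2.76 = 132.71 + 3.2041 + 14.415 = 150.33 W.
Ideal ⇒ P_in = P_out, so I_in = P_out/V_in = 150.33/220 = 0.683 A.

I_in ≈ 0.683 A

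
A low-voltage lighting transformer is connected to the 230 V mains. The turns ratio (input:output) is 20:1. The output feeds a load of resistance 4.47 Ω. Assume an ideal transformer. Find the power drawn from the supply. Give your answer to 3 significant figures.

P ≈ 29.6 W

V_out = V_in × N_out/N_in = 230 × 1/20 = 11.500 V.
I_out = V_out/R = 11.500/4.47 = 2.5727 A.
I_in = I_out × N_out/N_in = 2.5727 × 1/20 = 0.12864 A.
P = V_in I_in = 230 × 0.12864 = 29.6 W.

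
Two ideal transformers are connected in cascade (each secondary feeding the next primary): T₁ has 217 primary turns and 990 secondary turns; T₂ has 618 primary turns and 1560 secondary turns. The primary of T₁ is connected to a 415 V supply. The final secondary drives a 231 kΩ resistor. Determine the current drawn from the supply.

Secondary of T₁: V = 415.00 × 990/217 = 1893.3 V.
Secondary of T₂: V = 1893.3 × 1560/618 = 4779.2 V.
I_load = 4779.2/231000 = 0.020689 A, so P_out = 4779.2 × 0.020689 = 98.880 W.
All ideal ⇒ P_in = P_out, so I_supply = 98.880/415 = 0.238 A.

I_supply ≈ 0.238 A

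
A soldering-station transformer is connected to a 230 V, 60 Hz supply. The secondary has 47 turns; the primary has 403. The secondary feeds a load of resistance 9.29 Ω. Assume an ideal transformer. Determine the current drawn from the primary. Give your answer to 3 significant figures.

I_p ≈ 0.337 A

V_s = V_p × N_s/N_p = 230 × 47/403 = 26.824 V.
I_s = V_s/R = 26.824/9.29 = 2.8874 A.
For an ideal transformer I_p N_p = I_s N_s, so I_p = 2.8874 × 47/403 = 0.337 A.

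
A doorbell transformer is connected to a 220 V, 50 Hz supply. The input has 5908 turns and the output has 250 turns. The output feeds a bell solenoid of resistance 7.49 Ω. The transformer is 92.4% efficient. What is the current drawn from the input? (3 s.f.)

V_out = 220 × 250/5908 = 9.3094 V.
I_out = V_out/R = 9.3094/7.49 = 1.2429 A.
P_out = V_out I_out = 9.3094 × 1.2429 = 11.571 W.
P_in = P_out/η = 11.571/0.924 = 12.522 W.
I_in = P_in/V_in = 12.522/220 = 0.0569 A.

I_in ≈ 0.0569 A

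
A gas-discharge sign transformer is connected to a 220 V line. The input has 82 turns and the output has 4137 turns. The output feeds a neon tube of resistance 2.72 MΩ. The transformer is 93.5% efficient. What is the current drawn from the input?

I_in ≈ 0.220 A

V_out = 220 × 4137/82 = 11099 V.
I_out = V_out/R = 11099/(2.72×10^6) = 0.0040806 A.
P_out = V_out I_out = 11099 × 0.0040806 = 45.292 W.
P_in = P_out/η = 45.292/0.935 = 48.440 W.
I_in = P_in/V_in = 48.440/220 = 0.220 A.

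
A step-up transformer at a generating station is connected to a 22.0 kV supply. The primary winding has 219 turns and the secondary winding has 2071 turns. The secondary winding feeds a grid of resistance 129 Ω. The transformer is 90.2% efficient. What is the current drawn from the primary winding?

V_s = 22000 × 2071/219 = 208050 V.
I_s = V_s/R = 208050/129 = 1612.8 A.
P_out = V_s I_s = 208050 × 1612.8 = 3.3553×10^8 W.
P_in = P_out/η = 3.3553×10^8/0.902 = 3.7198×10^8 W.
I_p = P_in/V_p = 3.7198×10^8/22000 = 16900 A.

I_p ≈ 16900 A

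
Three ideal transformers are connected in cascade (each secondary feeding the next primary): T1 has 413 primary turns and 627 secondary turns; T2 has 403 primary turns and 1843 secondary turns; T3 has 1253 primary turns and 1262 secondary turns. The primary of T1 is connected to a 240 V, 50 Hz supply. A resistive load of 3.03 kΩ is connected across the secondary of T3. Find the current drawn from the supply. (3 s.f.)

Secondary of T1: V = 240.00 × 627/413 = 364.36 V.
Secondary of T2: V = 364.36 × 1843/403 = 1666.3 V.
Secondary of T3: V = 1666.3 × 1262/1253 = 1678.3 V.
I_load = 1678.3/3030 = 0.55388 A, so P_out = 1678.3 × 0.55388 = 929.55 W.
All ideal ⇒ P_in = P_out, so I_supply = 929.55/240 = 3.87 A.

I_supply ≈ 3.87 A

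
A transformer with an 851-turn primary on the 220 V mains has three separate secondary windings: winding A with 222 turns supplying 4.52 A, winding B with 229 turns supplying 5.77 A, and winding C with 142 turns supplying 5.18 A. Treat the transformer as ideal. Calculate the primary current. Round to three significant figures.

I_p ≈ 3.60 A

V_A = 220 × 222/851 = 57.391 V; V_B = 220 × 229/851 = 59.201 V; V_C = 220 × 142/851 = 36.710 V.
P_out = V_A I_A + V_B I_B + V_C I_C = 57.391×4.52 + 59.201×5.77 + 36.710×5.18 = 259.41 + 341.59 + 190.16 = 791.15 W.
Ideal ⇒ P_in = P_out, so I_p = P_out/V_p = 791.15/220 = 3.60 A.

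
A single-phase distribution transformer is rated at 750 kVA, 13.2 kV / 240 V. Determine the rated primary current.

I_p = S/V_p = 750000/13200 = 56.8 A.

I_p ≈ 56.8 A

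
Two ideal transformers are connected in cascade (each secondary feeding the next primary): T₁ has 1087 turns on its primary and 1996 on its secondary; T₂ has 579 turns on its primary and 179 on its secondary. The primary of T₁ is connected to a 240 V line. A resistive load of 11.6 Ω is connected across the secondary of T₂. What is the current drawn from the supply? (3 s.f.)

After T₁: V = 240.00 × 1996/1087 = 440.70 V.
After T₂: V = 440.70 × 179/579 = 136.24 V.
I_load = 136.24/11.6 = 11.745 A, so P_out = 136.24 × 11.745 = 1600.2 W.
All ideal ⇒ P_in = P_out, so I_supply = 1600.2/240 = 6.67 A.

I_supply ≈ 6.67 A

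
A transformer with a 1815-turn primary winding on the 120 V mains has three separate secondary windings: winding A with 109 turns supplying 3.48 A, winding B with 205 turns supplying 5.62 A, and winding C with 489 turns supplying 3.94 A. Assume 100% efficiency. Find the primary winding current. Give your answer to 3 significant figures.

V_A = 120 × 109/1815 = 7.2066 V; V_B = 120 × 205/1815 = 13.554 V; V_C = 120 × 489/1815 = 32.331 V.
P_out = V_A I_A + V_B I_B + V_C I_C = 7.2066×3.48 + 13.554×5.62 + 32.331×3.94 = 25.079 + 76.172 + 127.38 = 228.63 W.
Ideal ⇒ P_in = P_out, so I_p = P_out/V_p = 228.63/120 = 1.91 A.

I_p ≈ 1.91 A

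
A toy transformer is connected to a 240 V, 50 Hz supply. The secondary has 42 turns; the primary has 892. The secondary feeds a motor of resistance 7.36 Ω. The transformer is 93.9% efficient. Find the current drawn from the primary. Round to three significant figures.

V_s = 240 × 42/892 = 11.300 V.
I_s = V_s/R = 11.300/7.36 = 1.5354 A.
P_out = V_s I_s = 11.300 × 1.5354 = 17.351 W.
P_in = P_out/η = 17.351/0.939 = 18.478 W.
I_p = P_in/V_p = 18.478/240 = 0.0770 A.

I_p ≈ 0.0770 A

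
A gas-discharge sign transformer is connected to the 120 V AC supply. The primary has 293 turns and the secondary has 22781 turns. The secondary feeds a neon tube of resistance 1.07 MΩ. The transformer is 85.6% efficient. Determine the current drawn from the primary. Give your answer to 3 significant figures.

V_s = 120 × 22781/293 = 9330.1 V.
I_s = V_s/R = 9330.1/(1.07×10^6) = 0.0087197 A.
P_out = V_s I_s = 9330.1 × 0.0087197 = 81.356 W.
P_in = P_out/η = 81.356/0.856 = 95.042 W.
I_p = P_in/V_p = 95.042/120 = 0.792 A.

I_p ≈ 0.792 A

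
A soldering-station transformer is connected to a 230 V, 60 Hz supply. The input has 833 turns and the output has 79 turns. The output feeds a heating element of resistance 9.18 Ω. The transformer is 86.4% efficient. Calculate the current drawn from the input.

V_out = 230 × 79/833 = 21.813 V.
I_out = V_out/R = 21.813/9.18 = 2.3761 A.
P_out = V_out I_out = 21.813 × 2.3761 = 51.830 W.
P_in = P_out/η = 51.830/0.864 = 59.988 W.
I_in = P_in/V_in = 59.988/230 = 0.261 A.

I_in ≈ 0.261 A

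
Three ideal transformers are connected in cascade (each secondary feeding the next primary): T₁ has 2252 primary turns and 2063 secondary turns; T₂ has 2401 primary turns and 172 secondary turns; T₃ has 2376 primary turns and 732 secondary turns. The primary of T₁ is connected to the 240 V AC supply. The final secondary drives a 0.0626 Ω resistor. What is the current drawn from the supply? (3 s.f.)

I_supply ≈ 1.57 A

Secondary of T₁: V = 240.00 × 2063/2252 = 219.86 V.
Secondary of T₂: V = 219.86 × 172/2401 = 15.750 V.
Secondary of T₃: V = 15.750 × 732/2376 = 4.8522 V.
I_load = 4.8522/0.0626 = 77.512 A, so P_out = 4.8522 × 77.512 = 376.11 W.
All ideal ⇒ P_in = P_out, so I_supply = 376.11/240 = 1.57 A.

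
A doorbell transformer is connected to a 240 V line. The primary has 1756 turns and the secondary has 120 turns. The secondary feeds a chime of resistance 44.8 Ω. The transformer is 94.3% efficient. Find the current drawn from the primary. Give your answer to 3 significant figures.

V_s = 240 × 120/1756 = 16.401 V.
I_s = V_s/R = 16.401/44.8 = 0.36609 A.
P_out = V_s I_s = 16.401 × 0.36609 = 6.0042 W.
P_in = P_out/η = 6.0042/0.943 = 6.3672 W.
I_p = P_in/V_p = 6.3672/240 = 0.0265 A.

I_p ≈ 0.0265 A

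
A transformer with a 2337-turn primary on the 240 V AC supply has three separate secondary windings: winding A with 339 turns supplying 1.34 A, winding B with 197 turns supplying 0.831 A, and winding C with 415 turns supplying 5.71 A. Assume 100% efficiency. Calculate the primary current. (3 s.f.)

V_A = 240 × 339/2337 = 34.814 V; V_B = 240 × 197/2337 = 20.231 V; V_C = 240 × 415/2337 = 42.619 V.
P_out = V_A I_A + V_B I_B + V_C I_C = 34.814×1.34 + 20.231×0.831 + 42.619×5.71 = 46.651 + 16.812 + 243.35 = 306.82 W.
Ideal ⇒ P_in = P_out, so I_p = P_out/V_p = 306.82/240 = 1.28 A.

I_p ≈ 1.28 A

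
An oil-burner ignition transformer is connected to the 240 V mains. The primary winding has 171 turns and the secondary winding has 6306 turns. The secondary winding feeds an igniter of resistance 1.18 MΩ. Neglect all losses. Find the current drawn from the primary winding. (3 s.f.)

I_p ≈ 0.277 A

V_s = V_p × N_s/N_p = 240 × 6306/171 = 8850.5 V.
I_s = V_s/R = 8850.5/(1.18×10^6) = 0.0075004 A.
For an ideal transformer I_p N_p = I_s N_s, so I_p = 0.0075004 × 6306/171 = 0.277 A.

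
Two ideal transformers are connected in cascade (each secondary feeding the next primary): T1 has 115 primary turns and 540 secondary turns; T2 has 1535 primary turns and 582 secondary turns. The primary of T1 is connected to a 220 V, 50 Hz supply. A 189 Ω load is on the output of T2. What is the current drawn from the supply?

I_supply ≈ 3.69 A

Secondary of T1: V = 220.00 × 540/115 = 1033.0 V.
Secondary of T2: V = 1033.0 × 582/1535 = 391.68 V.
I_load = 391.68/189 = 2.0724 A, so P_out = 391.68 × 2.0724 = 811.72 W.
All ideal ⇒ P_in = P_out, so I_supply = 811.72/220 = 3.69 A.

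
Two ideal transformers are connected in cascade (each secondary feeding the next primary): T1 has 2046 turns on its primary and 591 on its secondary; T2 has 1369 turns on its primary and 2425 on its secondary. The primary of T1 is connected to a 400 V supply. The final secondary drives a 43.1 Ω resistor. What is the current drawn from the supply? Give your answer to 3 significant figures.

I_supply ≈ 2.43 A

Secondary of T1: V = 400.00 × 591/2046 = 115.54 V.
Secondary of T2: V = 115.54 × 2425/1369 = 204.67 V.
I_load = 204.67/43.1 = 4.7487 A, so P_out = 204.67 × 4.7487 = 971.90 W.
All ideal ⇒ P_in = P_out, so I_supply = 971.90/400 = 2.43 A.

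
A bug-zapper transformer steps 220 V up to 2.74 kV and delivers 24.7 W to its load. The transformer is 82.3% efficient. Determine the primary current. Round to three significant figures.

P_in = P_out/η = 24.7/0.823 = 30.012 W.
I_p = P_in/V_p = 30.012/220 = 0.136 A.

I_p ≈ 0.136 A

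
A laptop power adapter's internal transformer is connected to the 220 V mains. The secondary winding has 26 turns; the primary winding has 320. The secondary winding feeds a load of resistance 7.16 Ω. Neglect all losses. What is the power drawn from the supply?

P ≈ 44.6 W

V_s = V_p × N_s/N_p = 220 × 26/320 = 17.875 V.
I_s = V_s/R = 17.875/7.16 = 2.4965 A.
I_p = I_s × N_s/N_p = 2.4965 × 26/320 = 0.20284 A.
P = V_p I_p = 220 × 0.20284 = 44.6 W.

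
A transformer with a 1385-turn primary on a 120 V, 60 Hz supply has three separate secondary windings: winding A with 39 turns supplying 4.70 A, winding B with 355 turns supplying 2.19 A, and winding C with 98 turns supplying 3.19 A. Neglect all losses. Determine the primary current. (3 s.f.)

V_A = 120 × 39/1385 = 3.3791 V; V_B = 120 × 355/1385 = 30.758 V; V_C = 120 × 98/1385 = 8.4910 V.
P_out = V_A I_A + V_B I_B + V_C I_C = 3.3791×4.70 + 30.758×2.19 + 8.4910×3.19 = 15.882 + 67.360 + 27.086 = 110.33 W.
Ideal ⇒ P_in = P_out, so I_p = P_out/V_p = 110.33/120 = 0.919 A.

I_p ≈ 0.919 A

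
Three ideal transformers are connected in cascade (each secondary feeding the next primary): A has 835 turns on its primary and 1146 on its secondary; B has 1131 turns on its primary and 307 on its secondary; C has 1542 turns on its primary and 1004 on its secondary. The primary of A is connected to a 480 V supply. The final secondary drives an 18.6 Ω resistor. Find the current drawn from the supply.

After A: V = 480.00 × 1146/835 = 658.78 V.
After B: V = 658.78 × 307/1131 = 178.82 V.
After C: V = 178.82 × 1004/1542 = 116.43 V.
I_load = 116.43/18.6 = 6.2597 A, so P_out = 116.43 × 6.2597 = 728.81 W.
All ideal ⇒ P_in = P_out, so I_supply = 728.81/480 = 1.52 A.

I_supply ≈ 1.52 A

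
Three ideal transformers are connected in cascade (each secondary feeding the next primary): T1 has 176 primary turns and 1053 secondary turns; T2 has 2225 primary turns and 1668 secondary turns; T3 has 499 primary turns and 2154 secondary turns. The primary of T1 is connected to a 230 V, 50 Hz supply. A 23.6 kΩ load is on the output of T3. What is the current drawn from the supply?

Secondary of T1: V = 230.00 × 1053/176 = 1376.1 V.
Secondary of T2: V = 1376.1 × 1668/2225 = 1031.6 V.
Secondary of T3: V = 1031.6 × 2154/499 = 4453.0 V.
I_load = 4453.0/23600 = 0.18869 A, so P_out = 4453.0 × 0.18869 = 840.23 W.
All ideal ⇒ P_in = P_out, so I_supply = 840.23/230 = 3.65 A.

I_supply ≈ 3.65 A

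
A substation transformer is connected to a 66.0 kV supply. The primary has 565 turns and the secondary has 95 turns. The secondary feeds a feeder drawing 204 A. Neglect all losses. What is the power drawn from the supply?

P ≈ 2.26×10^6 W

I_p = I_s × N_s/N_p = 204 × 95/565 = 34.301 A.
P = V_p I_p = 66000 × 34.301 = 2.26×10^6 W.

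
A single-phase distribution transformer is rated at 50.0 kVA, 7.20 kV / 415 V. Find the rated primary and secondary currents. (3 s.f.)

I_p ≈ 6.94 A, I_s ≈ 120 A

I_p = S/V_p = 50000/7200 = 6.94 A.
I_s = S/V_s = 50000/415 = 120 A.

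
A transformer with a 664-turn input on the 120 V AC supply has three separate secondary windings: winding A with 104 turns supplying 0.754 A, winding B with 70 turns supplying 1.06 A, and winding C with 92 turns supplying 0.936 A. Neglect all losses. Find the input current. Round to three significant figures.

I_in ≈ 0.360 A

V_A = 120 × 104/664 = 18.795 V; V_B = 120 × 70/664 = 12.651 V; V_C = 120 × 92/664 = 16.627 V.
P_out = V_A I_A + V_B I_B + V_C I_C = 18.795×0.754 + 12.651×1.06 + 16.627×0.936 = 14.172 + 13.410 + 15.562 = 43.144 W.
Ideal ⇒ P_in = P_out, so I_in = P_out/V_in = 43.144/120 = 0.360 A.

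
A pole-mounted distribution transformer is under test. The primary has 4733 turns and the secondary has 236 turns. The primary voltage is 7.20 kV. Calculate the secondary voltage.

V_s ≈ 359 V

V_s/V_p = N_s/N_p, so V_s = 7200 × 236/4733 = 359 V.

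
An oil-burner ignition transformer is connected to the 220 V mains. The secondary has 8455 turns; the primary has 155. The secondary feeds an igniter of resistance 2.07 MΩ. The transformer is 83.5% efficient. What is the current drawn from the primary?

I_p ≈ 0.379 A

V_s = 220 × 8455/155 = 12001 V.
I_s = V_s/R = 12001/(2.07×10^6) = 0.0057974 A.
P_out = V_s I_s = 12001 × 0.0057974 = 69.573 W.
P_in = P_out/η = 69.573/0.835 = 83.321 W.
I_p = P_in/V_p = 83.321/220 = 0.379 A.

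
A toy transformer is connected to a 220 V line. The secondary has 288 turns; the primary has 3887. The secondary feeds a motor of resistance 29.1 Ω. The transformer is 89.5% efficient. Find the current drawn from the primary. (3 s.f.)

I_p ≈ 0.0464 A

V_s = 220 × 288/3887 = 16.300 V.
I_s = V_s/R = 16.300/29.1 = 0.56015 A.
P_out = V_s I_s = 16.300 × 0.56015 = 9.1308 W.
P_in = P_out/η = 9.1308/0.895 = 10.202 W.
I_p = P_in/V_p = 10.202/220 = 0.0464 A.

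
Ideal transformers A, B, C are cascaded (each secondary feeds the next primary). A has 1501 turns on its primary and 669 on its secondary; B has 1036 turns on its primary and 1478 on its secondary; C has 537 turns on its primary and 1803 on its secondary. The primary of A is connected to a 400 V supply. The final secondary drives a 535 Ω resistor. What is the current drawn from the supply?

Secondary of A: V = 400.00 × 669/1501 = 178.28 V.
Secondary of B: V = 178.28 × 1478/1036 = 254.34 V.
Secondary of C: V = 254.34 × 1803/537 = 853.97 V.
I_load = 853.97/535 = 1.5962 A, so P_out = 853.97 × 1.5962 = 1363.1 W.
All ideal ⇒ P_in = P_out, so I_supply = 1363.1/400 = 3.41 A.

I_supply ≈ 3.41 A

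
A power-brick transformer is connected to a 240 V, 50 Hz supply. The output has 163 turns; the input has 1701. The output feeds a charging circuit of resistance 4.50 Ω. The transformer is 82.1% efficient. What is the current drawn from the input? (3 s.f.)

I_in ≈ 0.597 A

V_out = 240 × 163/1701 = 22.998 V.
I_out = V_out/R = 22.998/4.50 = 5.1107 A.
P_out = V_out I_out = 22.998 × 5.1107 = 117.54 W.
P_in = P_out/η = 117.54/0.821 = 143.16 W.
I_in = P_in/V_in = 143.16/240 = 0.597 A.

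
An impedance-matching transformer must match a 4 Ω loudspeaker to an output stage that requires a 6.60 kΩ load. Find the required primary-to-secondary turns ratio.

N_p/N_s ≈ 40.6

Z_p/Z_s = (N_p/N_s)², so N_p/N_s = √(6600/4) = √1650 = 40.6.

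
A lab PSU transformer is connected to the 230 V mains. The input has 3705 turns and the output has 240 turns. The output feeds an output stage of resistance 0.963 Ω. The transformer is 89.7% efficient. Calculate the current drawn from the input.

I_in ≈ 1.12 A

V_out = 230 × 240/3705 = 14.899 V.
I_out = V_out/R = 14.899/0.963 = 15.471 A.
P_out = V_out I_out = 14.899 × 15.471 = 230.50 W.
P_in = P_out/η = 230.50/0.897 = 256.97 W.
I_in = P_in/V_in = 256.97/230 = 1.12 A.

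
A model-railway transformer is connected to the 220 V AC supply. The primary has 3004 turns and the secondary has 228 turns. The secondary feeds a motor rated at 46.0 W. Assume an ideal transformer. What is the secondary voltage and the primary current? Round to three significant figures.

V_s ≈ 16.7 V, I_p ≈ 0.209 A

V_s = V_p × N_s/N_p = 220 × 228/3004 = 16.698 V.
I_s = P/V_s = 46.0/16.698 = 2.7549 A.
I_p = I_s × N_s/N_p = 2.7549 × 228/3004 = 0.209 A.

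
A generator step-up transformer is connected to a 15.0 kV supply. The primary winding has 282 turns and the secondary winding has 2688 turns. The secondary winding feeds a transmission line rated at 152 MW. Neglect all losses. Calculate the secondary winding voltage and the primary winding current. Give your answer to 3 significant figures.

V_s = V_p × N_s/N_p = 15000 × 2688/282 = 142980 V.
I_s = P/V_s = 1.52×10^8/142980 = 1063.1 A.
I_p = I_s × N_s/N_p = 1063.1 × 2688/282 = 10100 A.

V_s ≈ 143000 V, I_p ≈ 10100 A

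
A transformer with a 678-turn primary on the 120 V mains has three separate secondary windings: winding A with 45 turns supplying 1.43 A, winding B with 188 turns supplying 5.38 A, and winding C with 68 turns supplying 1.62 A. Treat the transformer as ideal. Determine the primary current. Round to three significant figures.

I_p ≈ 1.75 A

V_A = 120 × 45/678 = 7.9646 V; V_B = 120 × 188/678 = 33.274 V; V_C = 120 × 68/678 = 12.035 V.
P_out = V_A I_A + V_B I_B + V_C I_C = 7.9646×1.43 + 33.274×5.38 + 12.035×1.62 = 11.389 + 179.02 + 19.497 = 209.90 W.
Ideal ⇒ P_in = P_out, so I_p = P_out/V_p = 209.90/120 = 1.75 A.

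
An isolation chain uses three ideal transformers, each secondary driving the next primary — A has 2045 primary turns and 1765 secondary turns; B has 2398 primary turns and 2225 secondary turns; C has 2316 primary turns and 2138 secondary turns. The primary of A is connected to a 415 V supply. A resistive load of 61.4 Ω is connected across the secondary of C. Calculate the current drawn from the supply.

After A: V = 415.00 × 1765/2045 = 358.18 V.
After B: V = 358.18 × 2225/2398 = 332.34 V.
After C: V = 332.34 × 2138/2316 = 306.80 V.
I_load = 306.80/61.4 = 4.9967 A, so P_out = 306.80 × 4.9967 = 1533.0 W.
All ideal ⇒ P_in = P_out, so I_supply = 1533.0/415 = 3.69 A.

I_supply ≈ 3.69 A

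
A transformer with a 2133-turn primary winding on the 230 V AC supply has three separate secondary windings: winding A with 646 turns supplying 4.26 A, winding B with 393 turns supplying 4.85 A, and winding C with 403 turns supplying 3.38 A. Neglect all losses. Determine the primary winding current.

V_A = 230 × 646/2133 = 69.658 V; V_B = 230 × 393/2133 = 42.377 V; V_C = 230 × 403/2133 = 43.455 V.
P_out = V_A I_A + V_B I_B + V_C I_C = 69.658×4.26 + 42.377×4.85 + 43.455×3.38 = 296.74 + 205.53 + 146.88 = 649.15 W.
Ideal ⇒ P_in = P_out, so I_p = P_out/V_p = 649.15/230 = 2.82 A.

I_p ≈ 2.82 A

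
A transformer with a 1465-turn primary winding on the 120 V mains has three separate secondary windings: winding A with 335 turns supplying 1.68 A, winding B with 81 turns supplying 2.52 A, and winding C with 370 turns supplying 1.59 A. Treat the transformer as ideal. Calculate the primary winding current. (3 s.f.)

I_p ≈ 0.925 A

V_A = 120 × 335/1465 = 27.440 V; V_B = 120 × 81/1465 = 6.6348 V; V_C = 120 × 370/1465 = 30.307 V.
P_out = V_A I_A + V_B I_B + V_C I_C = 27.440×1.68 + 6.6348×2.52 + 30.307×1.59 = 46.100 + 16.720 + 48.188 = 111.01 W.
Ideal ⇒ P_in = P_out, so I_p = P_out/V_p = 111.01/120 = 0.925 A.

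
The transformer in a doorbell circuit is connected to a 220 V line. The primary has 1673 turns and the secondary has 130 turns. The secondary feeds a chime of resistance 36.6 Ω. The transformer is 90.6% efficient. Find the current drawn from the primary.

V_s = 220 × 130/1673 = 17.095 V.
I_s = V_s/R = 17.095/36.6 = 0.46708 A.
P_out = V_s I_s = 17.095 × 0.46708 = 7.9847 W.
P_in = P_out/η = 7.9847/0.906 = 8.8131 W.
I_p = P_in/V_p = 8.8131/220 = 0.0401 A.

I_p ≈ 0.0401 A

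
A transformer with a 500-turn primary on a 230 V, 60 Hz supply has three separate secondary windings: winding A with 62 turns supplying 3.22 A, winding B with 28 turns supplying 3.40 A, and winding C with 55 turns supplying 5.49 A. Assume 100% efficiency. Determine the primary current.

V_A = 230 × 62/500 = 28.520 V; V_B = 230 × 28/500 = 12.880 V; V_C = 230 × 55/500 = 25.300 V.
P_out = V_A I_A + V_B I_B + V_C I_C = 28.520×3.22 + 12.880×3.40 + 25.300×5.49 = 91.834 + 43.792 + 138.90 = 274.52 W.
Ideal ⇒ P_in = P_out, so I_p = P_out/V_p = 274.52/230 = 1.19 A.

I_p ≈ 1.19 A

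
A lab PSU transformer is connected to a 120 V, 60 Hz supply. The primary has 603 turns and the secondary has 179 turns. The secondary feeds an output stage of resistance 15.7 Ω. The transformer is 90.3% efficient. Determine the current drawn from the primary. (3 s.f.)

I_p ≈ 0.746 A

V_s = 120 × 179/603 = 35.622 V.
I_s = V_s/R = 35.622/15.7 = 2.2689 A.
P_out = V_s I_s = 35.622 × 2.2689 = 80.823 W.
P_in = P_out/η = 80.823/0.903 = 89.505 W.
I_p = P_in/V_p = 89.505/120 = 0.746 A.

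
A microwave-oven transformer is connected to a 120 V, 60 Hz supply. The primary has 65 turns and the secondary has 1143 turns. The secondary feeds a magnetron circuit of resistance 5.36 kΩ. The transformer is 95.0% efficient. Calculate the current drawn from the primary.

I_p ≈ 7.29 A

V_s = 120 × 1143/65 = 2110.2 V.
I_s = V_s/R = 2110.2/5360 = 0.39369 A.
P_out = V_s I_s = 2110.2 × 0.39369 = 830.74 W.
P_in = P_out/η = 830.74/0.950 = 874.46 W.
I_p = P_in/V_p = 874.46/120 = 7.29 A.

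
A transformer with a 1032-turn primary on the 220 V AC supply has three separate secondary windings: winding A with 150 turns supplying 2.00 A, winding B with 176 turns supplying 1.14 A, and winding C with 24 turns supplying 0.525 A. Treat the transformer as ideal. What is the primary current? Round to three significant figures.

I_p ≈ 0.497 A

V_A = 220 × 150/1032 = 31.977 V; V_B = 220 × 176/1032 = 37.519 V; V_C = 220 × 24/1032 = 5.1163 V.
P_out = V_A I_A + V_B I_B + V_C I_C = 31.977×2.00 + 37.519×1.14 + 5.1163×0.525 = 63.953 + 42.772 + 2.6860 = 109.41 W.
Ideal ⇒ P_in = P_out, so I_p = P_out/V_p = 109.41/220 = 0.497 A.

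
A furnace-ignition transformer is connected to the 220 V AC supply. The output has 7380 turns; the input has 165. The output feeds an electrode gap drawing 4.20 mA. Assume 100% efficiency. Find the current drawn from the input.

For an ideal transformer I_in N_in = I_out N_out, so I_in = 0.00420 × 7380/165 = 0.188 A.

I_in ≈ 0.188 A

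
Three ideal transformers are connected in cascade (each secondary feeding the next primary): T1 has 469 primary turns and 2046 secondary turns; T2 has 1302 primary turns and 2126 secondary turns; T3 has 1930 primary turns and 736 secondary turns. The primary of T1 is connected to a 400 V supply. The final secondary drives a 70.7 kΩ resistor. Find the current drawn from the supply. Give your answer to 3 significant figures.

I_supply ≈ 0.0417 A

After T1: V = 400.00 × 2046/469 = 1745.0 V.
After T2: V = 1745.0 × 2126/1302 = 2849.3 V.
After T3: V = 2849.3 × 736/1930 = 1086.6 V.
I_load = 1086.6/70700 = 0.015369 A, so P_out = 1086.6 × 0.015369 = 16.700 W.
All ideal ⇒ P_in = P_out, so I_supply = 16.700/400 = 0.0417 A.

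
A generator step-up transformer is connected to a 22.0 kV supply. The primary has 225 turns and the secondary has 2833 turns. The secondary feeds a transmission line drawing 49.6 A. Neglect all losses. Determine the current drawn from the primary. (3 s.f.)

For an ideal transformer I_p N_p = I_s N_s, so I_p = 49.6 × 2833/225 = 625 A.

I_p ≈ 625 A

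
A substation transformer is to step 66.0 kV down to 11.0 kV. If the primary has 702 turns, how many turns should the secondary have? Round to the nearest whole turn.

N_s/N_p = V_s/V_p, so N_s = 702 × 11000/66000 = 117.0 ≈ 117 turns.

N_s = 117 turns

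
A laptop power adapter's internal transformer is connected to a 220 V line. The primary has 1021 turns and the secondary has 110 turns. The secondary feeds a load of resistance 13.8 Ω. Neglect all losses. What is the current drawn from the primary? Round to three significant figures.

I_p ≈ 0.185 A

V_s = V_p × N_s/N_p = 220 × 110/1021 = 23.702 V.
I_s = V_s/R = 23.702/13.8 = 1.7176 A.
For an ideal transformer I_p N_p = I_s N_s, so I_p = 1.7176 × 110/1021 = 0.185 A.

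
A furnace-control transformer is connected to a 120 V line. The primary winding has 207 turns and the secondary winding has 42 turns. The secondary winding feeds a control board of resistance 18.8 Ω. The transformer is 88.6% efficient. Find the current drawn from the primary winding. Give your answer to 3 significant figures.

V_s = 120 × 42/207 = 24.348 V.
I_s = V_s/R = 24.348/18.8 = 1.2951 A.
P_out = V_s I_s = 24.348 × 1.2951 = 31.533 W.
P_in = P_out/η = 31.533/0.886 = 35.590 W.
I_p = P_in/V_p = 35.590/120 = 0.297 A.

I_p ≈ 0.297 A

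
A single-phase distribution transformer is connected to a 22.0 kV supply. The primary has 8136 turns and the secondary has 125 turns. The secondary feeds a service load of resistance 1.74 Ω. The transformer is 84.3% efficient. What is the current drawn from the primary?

I_p ≈ 3.54 A

V_s = 22000 × 125/8136 = 338.00 V.
I_s = V_s/R = 338.00/1.74 = 194.26 A.
P_out = V_s I_s = 338.00 × 194.26 = 65659 W.
P_in = P_out/η = 65659/0.843 = 77887 W.
I_p = P_in/V_p = 77887/22000 = 3.54 A.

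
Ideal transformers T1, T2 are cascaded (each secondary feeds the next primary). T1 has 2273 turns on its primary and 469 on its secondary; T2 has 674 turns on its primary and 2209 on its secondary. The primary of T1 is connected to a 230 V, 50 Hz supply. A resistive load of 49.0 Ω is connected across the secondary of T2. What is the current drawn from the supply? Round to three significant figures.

I_supply ≈ 2.15 A

After T1: V = 230.00 × 469/2273 = 47.457 V.
After T2: V = 47.457 × 2209/674 = 155.54 V.
I_load = 155.54/49.0 = 3.1742 A, so P_out = 155.54 × 3.1742 = 493.72 W.
All ideal ⇒ P_in = P_out, so I_supply = 493.72/230 = 2.15 A.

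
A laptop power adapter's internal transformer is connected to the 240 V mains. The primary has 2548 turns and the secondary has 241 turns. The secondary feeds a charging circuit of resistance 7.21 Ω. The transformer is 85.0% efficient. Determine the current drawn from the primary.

I_p ≈ 0.350 A

V_s = 240 × 241/2548 = 22.700 V.
I_s = V_s/R = 22.700/7.21 = 3.1484 A.
P_out = V_s I_s = 22.700 × 3.1484 = 71.470 W.
P_in = P_out/η = 71.470/0.850 = 84.082 W.
I_p = P_in/V_p = 84.082/240 = 0.350 A.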